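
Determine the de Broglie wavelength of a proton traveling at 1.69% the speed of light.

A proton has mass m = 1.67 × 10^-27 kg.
7.83 × 10^-14 m

Using the de Broglie relation λ = h/(mv):

v = 1.69% × c = 5.066 × 10^6 m/s

λ = h/(mv)
λ = (6.626 × 10^-34 J·s) / (1.67 × 10^-27 kg × 5.066 × 10^6 m/s)
λ = 7.83 × 10^-14 m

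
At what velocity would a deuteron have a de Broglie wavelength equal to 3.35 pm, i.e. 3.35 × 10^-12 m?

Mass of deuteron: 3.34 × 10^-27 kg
5.92 × 10^4 m/s

From λ = h/(mv), solve for v:

v = h/(mλ)
v = (6.626 × 10^-34 J·s) / (3.34 × 10^-27 kg × 3.35 × 10^-12 m)
v = 5.92 × 10^4 m/s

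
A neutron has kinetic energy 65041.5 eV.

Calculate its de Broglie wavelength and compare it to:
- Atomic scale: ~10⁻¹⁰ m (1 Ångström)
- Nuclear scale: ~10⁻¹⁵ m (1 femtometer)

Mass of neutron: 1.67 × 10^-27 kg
λ = 1.12 × 10^-13 m, which is between nuclear and atomic scales.

Using λ = h/√(2mKE):

KE = 65041.5 eV = 1.042 × 10^-14 J

λ = h/√(2mKE)
λ = (6.626 × 10^-34 J·s) / √(2 × 1.67 × 10^-27 kg × 1.042 × 10^-14 J)
λ = 1.12 × 10^-13 m

Comparison:
- Atomic scale (10⁻¹⁰ m): λ is 0.0011× this size
- Nuclear scale (10⁻¹⁵ m): λ is 1.1e+02× this size

The wavelength is between nuclear and atomic scales.

This wavelength is appropriate for probing atomic structure but too large for nuclear physics experiments.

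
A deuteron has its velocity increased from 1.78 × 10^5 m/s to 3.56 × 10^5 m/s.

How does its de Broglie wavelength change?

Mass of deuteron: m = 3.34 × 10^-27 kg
The wavelength decreases by a factor of 2.

Using λ = h/(mv):

Initial wavelength: λ₁ = h/(mv₁) = 1.11 × 10^-12 m
Final wavelength: λ₂ = h/(mv₂) = 5.57 × 10^-13 m

Since λ ∝ 1/v, when velocity increases by a factor of 2, the wavelength decreases by a factor of 2.

λ₂/λ₁ = v₁/v₂ = 1/2

The wavelength decreases by a factor of 2.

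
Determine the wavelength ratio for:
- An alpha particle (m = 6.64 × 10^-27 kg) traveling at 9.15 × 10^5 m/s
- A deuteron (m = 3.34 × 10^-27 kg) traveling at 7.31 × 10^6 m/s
λ₁/λ₂ = 4.02

Using λ = h/(mv):

λ₁ = h/(m₁v₁) = 1.09 × 10^-13 m
λ₂ = h/(m₂v₂) = 2.71 × 10^-14 m

Ratio λ₁/λ₂ = (m₂v₂)/(m₁v₁)
         = (3.34 × 10^-27 kg × 7.31 × 10^6 m/s) / (6.64 × 10^-27 kg × 9.15 × 10^5 m/s)
         = 4.02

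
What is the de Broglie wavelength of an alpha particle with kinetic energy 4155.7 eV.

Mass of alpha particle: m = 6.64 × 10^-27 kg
2.23 × 10^-13 m

Using λ = h/√(2mKE):

First convert KE to Joules: KE = 4155.7 eV = 6.658 × 10^-16 J

λ = h/√(2mKE)
λ = (6.626 × 10^-34 J·s) / √(2 × 6.64 × 10^-27 kg × 6.658 × 10^-16 J)
λ = 2.23 × 10^-13 m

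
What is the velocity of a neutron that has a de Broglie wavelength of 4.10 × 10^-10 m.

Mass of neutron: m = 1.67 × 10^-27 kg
9.68 × 10^2 m/s

From the de Broglie relation λ = h/(mv), we solve for v:

v = h/(mλ)
v = (6.626 × 10^-34 J·s) / (1.67 × 10^-27 kg × 4.10 × 10^-10 m)
v = 9.68 × 10^2 m/s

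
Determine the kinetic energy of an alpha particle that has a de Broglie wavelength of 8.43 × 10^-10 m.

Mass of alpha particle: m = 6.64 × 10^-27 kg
4.65 × 10^-23 J (or 2.90 × 10^-4 eV)

From λ = h/√(2mKE), we solve for KE:

λ² = h²/(2mKE)
KE = h²/(2mλ²)
KE = (6.626 × 10^-34 J·s)² / (2 × 6.64 × 10^-27 kg × (8.43 × 10^-10 m)²)
KE = 4.65 × 10^-23 J
KE = 2.90 × 10^-4 eV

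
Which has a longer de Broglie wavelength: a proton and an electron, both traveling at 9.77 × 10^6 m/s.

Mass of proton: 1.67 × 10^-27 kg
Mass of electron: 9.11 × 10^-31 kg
The electron has the longer wavelength.

Using λ = h/(mv), since both particles have the same velocity, the wavelength depends only on mass.

For proton: λ₁ = h/(m₁v) = 4.06 × 10^-14 m
For electron: λ₂ = h/(m₂v) = 7.44 × 10^-11 m

Since λ ∝ 1/m at constant velocity, the lighter particle has the longer wavelength.

The electron has the longer de Broglie wavelength.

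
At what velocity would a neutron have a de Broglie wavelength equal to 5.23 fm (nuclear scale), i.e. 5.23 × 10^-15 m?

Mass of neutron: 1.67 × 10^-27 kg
7.59 × 10^7 m/s

From λ = h/(mv), solve for v:

v = h/(mλ)
v = (6.626 × 10^-34 J·s) / (1.67 × 10^-27 kg × 5.23 × 10^-15 m)
v = 7.59 × 10^7 m/s

Note: This velocity is 25.3% of the speed of light, so relativistic corrections would be needed for a more accurate calculation.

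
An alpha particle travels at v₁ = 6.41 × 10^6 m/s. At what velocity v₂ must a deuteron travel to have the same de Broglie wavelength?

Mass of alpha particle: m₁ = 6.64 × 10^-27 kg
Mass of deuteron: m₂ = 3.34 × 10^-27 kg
v₂ = 1.27 × 10^7 m/s

For equal de Broglie wavelengths: λ₁ = λ₂

h/(m₁v₁) = h/(m₂v₂)
m₁v₁ = m₂v₂
v₂ = v₁ · (m₁/m₂)

v₂ = 6.41 × 10^6 m/s × (6.64 × 10^-27 kg / 3.34 × 10^-27 kg)
v₂ = 1.27 × 10^7 m/s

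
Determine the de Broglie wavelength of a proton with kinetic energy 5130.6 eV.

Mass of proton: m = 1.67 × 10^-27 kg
4.00 × 10^-13 m

Using λ = h/√(2mKE):

First convert KE to Joules: KE = 5130.6 eV = 8.220 × 10^-16 J

λ = h/√(2mKE)
λ = (6.626 × 10^-34 J·s) / √(2 × 1.67 × 10^-27 kg × 8.220 × 10^-16 J)
λ = 4.00 × 10^-13 m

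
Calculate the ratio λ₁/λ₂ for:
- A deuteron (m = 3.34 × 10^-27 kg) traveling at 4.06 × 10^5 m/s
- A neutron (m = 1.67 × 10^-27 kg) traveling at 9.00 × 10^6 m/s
λ₁/λ₂ = 11.1

Using λ = h/(mv):

λ₁ = h/(m₁v₁) = 4.89 × 10^-13 m
λ₂ = h/(m₂v₂) = 4.41 × 10^-14 m

Ratio λ₁/λ₂ = (m₂v₂)/(m₁v₁)
         = (1.67 × 10^-27 kg × 9.00 × 10^6 m/s) / (3.34 × 10^-27 kg × 4.06 × 10^5 m/s)
         = 11.1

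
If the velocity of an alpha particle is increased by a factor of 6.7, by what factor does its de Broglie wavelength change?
The wavelength decreases by a factor of 6.7.

From λ = h/(mv), the wavelength is inversely proportional to velocity:

λ ∝ 1/v

If v → 6.7v, then λ → λ/6.7

When velocity is increased by a factor of 6.7, the wavelength decreases by a factor of 6.7.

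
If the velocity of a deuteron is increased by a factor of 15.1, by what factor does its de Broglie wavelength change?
The wavelength decreases by a factor of 15.1.

From λ = h/(mv), the wavelength is inversely proportional to velocity:

λ ∝ 1/v

If v → 15.1v, then λ → λ/15.1

When velocity is increased by a factor of 15.1, the wavelength decreases by a factor of 15.1.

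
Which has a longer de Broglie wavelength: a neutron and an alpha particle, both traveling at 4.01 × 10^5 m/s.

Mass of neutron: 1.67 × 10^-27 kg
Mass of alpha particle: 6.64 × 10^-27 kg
The neutron has the longer wavelength.

Using λ = h/(mv), since both particles have the same velocity, the wavelength depends only on mass.

For neutron: λ₁ = h/(m₁v) = 9.89 × 10^-13 m
For alpha particle: λ₂ = h/(m₂v) = 2.49 × 10^-13 m

Since λ ∝ 1/m at constant velocity, the lighter particle has the longer wavelength.

The neutron has the longer de Broglie wavelength.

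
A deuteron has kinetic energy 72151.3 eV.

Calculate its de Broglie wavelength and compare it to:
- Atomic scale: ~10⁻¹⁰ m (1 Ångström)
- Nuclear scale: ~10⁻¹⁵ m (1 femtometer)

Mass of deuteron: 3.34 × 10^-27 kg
λ = 7.54 × 10^-14 m, which is between nuclear and atomic scales.

Using λ = h/√(2mKE):

KE = 72151.3 eV = 1.156 × 10^-14 J

λ = h/√(2mKE)
λ = (6.626 × 10^-34 J·s) / √(2 × 3.34 × 10^-27 kg × 1.156 × 10^-14 J)
λ = 7.54 × 10^-14 m

Comparison:
- Atomic scale (10⁻¹⁰ m): λ is 0.00075× this size
- Nuclear scale (10⁻¹⁵ m): λ is 75× this size

The wavelength is between nuclear and atomic scales.

This wavelength is appropriate for probing atomic structure but too large for nuclear physics experiments.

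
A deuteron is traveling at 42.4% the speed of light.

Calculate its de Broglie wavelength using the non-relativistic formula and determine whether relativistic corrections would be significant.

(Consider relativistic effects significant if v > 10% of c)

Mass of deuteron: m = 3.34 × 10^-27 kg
Yes, relativistic corrections are needed.

Using the non-relativistic de Broglie formula λ = h/(mv):

v = 42.4% × c = 1.271 × 10^8 m/s

λ = h/(mv)
λ = (6.626 × 10^-34 J·s) / (3.34 × 10^-27 kg × 1.271 × 10^8 m/s)
λ = 1.56 × 10^-15 m

Since v = 42.4% of c > 10% of c, relativistic corrections ARE significant and the actual wavelength would differ from this non-relativistic estimate.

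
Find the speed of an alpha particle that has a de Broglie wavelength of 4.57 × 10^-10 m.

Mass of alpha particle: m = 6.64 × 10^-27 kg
2.18 × 10^2 m/s

From the de Broglie relation λ = h/(mv), we solve for v:

v = h/(mλ)
v = (6.626 × 10^-34 J·s) / (6.64 × 10^-27 kg × 4.57 × 10^-10 m)
v = 2.18 × 10^2 m/s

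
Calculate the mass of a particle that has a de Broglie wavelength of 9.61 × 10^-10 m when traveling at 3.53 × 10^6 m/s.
1.95 × 10^-31 kg

From the de Broglie relation λ = h/(mv), we solve for m:

m = h/(λv)
m = (6.626 × 10^-34 J·s) / (9.61 × 10^-10 m × 3.53 × 10^6 m/s)
m = 1.95 × 10^-31 kg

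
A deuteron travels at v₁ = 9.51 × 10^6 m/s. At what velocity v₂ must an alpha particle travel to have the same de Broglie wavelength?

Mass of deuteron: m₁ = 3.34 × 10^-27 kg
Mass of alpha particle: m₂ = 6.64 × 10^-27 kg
v₂ = 4.78 × 10^6 m/s

For equal de Broglie wavelengths: λ₁ = λ₂

h/(m₁v₁) = h/(m₂v₂)
m₁v₁ = m₂v₂
v₂ = v₁ · (m₁/m₂)

v₂ = 9.51 × 10^6 m/s × (3.34 × 10^-27 kg / 6.64 × 10^-27 kg)
v₂ = 4.78 × 10^6 m/s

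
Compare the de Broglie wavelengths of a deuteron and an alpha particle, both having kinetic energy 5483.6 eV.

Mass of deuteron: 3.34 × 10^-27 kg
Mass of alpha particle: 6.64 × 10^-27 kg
The deuteron has the longer wavelength.

Using λ = h/√(2mKE):

For deuteron: λ₁ = h/√(2m₁KE) = 2.74 × 10^-13 m
For alpha particle: λ₂ = h/√(2m₂KE) = 1.94 × 10^-13 m

Since λ ∝ 1/√m at constant kinetic energy, the lighter particle has the longer wavelength.

The deuteron has the longer de Broglie wavelength.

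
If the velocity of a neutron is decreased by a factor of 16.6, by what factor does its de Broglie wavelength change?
The wavelength increases by a factor of 16.6.

From λ = h/(mv), the wavelength is inversely proportional to velocity:

λ ∝ 1/v

If v → v/16.6, then λ → 16.6λ

When velocity is decreased by a factor of 16.6, the wavelength increases by a factor of 16.6.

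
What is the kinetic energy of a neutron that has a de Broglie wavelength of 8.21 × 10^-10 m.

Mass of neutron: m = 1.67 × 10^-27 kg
1.95 × 10^-22 J (or 1.22 × 10^-3 eV)

From λ = h/√(2mKE), we solve for KE:

λ² = h²/(2mKE)
KE = h²/(2mλ²)
KE = (6.626 × 10^-34 J·s)² / (2 × 1.67 × 10^-27 kg × (8.21 × 10^-10 m)²)
KE = 1.95 × 10^-22 J
KE = 1.22 × 10^-3 eV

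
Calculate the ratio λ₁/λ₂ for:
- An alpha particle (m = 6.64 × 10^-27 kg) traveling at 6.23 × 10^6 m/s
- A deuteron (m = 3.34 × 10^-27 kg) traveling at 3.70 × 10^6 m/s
λ₁/λ₂ = 0.299

Using λ = h/(mv):

λ₁ = h/(m₁v₁) = 1.60 × 10^-14 m
λ₂ = h/(m₂v₂) = 5.36 × 10^-14 m

Ratio λ₁/λ₂ = (m₂v₂)/(m₁v₁)
         = (3.34 × 10^-27 kg × 3.70 × 10^6 m/s) / (6.64 × 10^-27 kg × 6.23 × 10^6 m/s)
         = 0.299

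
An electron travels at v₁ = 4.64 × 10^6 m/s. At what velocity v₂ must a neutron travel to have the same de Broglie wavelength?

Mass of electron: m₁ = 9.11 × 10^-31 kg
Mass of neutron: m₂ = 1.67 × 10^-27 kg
v₂ = 2.53 × 10^3 m/s

For equal de Broglie wavelengths: λ₁ = λ₂

h/(m₁v₁) = h/(m₂v₂)
m₁v₁ = m₂v₂
v₂ = v₁ · (m₁/m₂)

v₂ = 4.64 × 10^6 m/s × (9.11 × 10^-31 kg / 1.67 × 10^-27 kg)
v₂ = 2.53 × 10^3 m/s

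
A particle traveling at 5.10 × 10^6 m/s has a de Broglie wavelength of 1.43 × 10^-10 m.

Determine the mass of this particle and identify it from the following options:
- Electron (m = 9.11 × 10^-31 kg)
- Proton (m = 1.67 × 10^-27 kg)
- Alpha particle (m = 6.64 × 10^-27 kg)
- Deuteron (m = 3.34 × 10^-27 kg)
The particle is an electron.

From λ = h/(mv), solve for mass:

m = h/(λv)
m = (6.626 × 10^-34 J·s) / (1.43 × 10^-10 m × 5.10 × 10^6 m/s)
m = 9.09 × 10^-31 kg

Comparing with the listed masses, this is closest to an electron.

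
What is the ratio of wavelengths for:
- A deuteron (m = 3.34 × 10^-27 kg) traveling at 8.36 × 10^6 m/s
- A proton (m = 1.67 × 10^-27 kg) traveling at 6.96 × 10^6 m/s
λ₁/λ₂ = 0.416

Using λ = h/(mv):

λ₁ = h/(m₁v₁) = 2.37 × 10^-14 m
λ₂ = h/(m₂v₂) = 5.70 × 10^-14 m

Ratio λ₁/λ₂ = (m₂v₂)/(m₁v₁)
         = (1.67 × 10^-27 kg × 6.96 × 10^6 m/s) / (3.34 × 10^-27 kg × 8.36 × 10^6 m/s)
         = 0.416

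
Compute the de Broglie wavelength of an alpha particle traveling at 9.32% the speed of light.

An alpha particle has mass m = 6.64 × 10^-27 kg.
3.57 × 10^-15 m

Using the de Broglie relation λ = h/(mv):

v = 9.32% × c = 2.794 × 10^7 m/s

λ = h/(mv)
λ = (6.626 × 10^-34 J·s) / (6.64 × 10^-27 kg × 2.794 × 10^7 m/s)
λ = 3.57 × 10^-15 m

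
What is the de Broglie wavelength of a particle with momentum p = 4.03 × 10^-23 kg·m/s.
1.64 × 10^-11 m

Using the de Broglie relation λ = h/p:

λ = h/p
λ = (6.626 × 10^-34 J·s) / (4.03 × 10^-23 kg·m/s)
λ = 1.64 × 10^-11 m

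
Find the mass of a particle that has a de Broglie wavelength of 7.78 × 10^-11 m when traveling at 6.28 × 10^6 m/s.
1.36 × 10^-30 kg

From the de Broglie relation λ = h/(mv), we solve for m:

m = h/(λv)
m = (6.626 × 10^-34 J·s) / (7.78 × 10^-11 m × 6.28 × 10^6 m/s)
m = 1.36 × 10^-30 kg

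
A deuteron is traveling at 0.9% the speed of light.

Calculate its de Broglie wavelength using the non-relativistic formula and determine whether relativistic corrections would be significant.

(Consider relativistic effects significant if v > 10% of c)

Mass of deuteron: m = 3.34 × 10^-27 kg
No, relativistic corrections are not needed.

Using the non-relativistic de Broglie formula λ = h/(mv):

v = 0.9% × c = 2.698 × 10^6 m/s

λ = h/(mv)
λ = (6.626 × 10^-34 J·s) / (3.34 × 10^-27 kg × 2.698 × 10^6 m/s)
λ = 7.35 × 10^-14 m

Since v = 0.9% of c < 10% of c, relativistic corrections are NOT significant and this non-relativistic result is a good approximation.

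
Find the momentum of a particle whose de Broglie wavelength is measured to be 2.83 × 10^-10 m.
2.34 × 10^-24 kg·m/s

From the de Broglie relation λ = h/p, we solve for p:

p = h/λ
p = (6.626 × 10^-34 J·s) / (2.83 × 10^-10 m)
p = 2.34 × 10^-24 kg·m/s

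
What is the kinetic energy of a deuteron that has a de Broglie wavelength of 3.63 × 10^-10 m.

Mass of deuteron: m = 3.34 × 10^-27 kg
4.99 × 10^-22 J (or 3.11 × 10^-3 eV)

From λ = h/√(2mKE), we solve for KE:

λ² = h²/(2mKE)
KE = h²/(2mλ²)
KE = (6.626 × 10^-34 J·s)² / (2 × 3.34 × 10^-27 kg × (3.63 × 10^-10 m)²)
KE = 4.99 × 10^-22 J
KE = 3.11 × 10^-3 eV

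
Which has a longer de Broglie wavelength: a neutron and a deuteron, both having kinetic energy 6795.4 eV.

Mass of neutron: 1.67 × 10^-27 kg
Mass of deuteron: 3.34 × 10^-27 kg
The neutron has the longer wavelength.

Using λ = h/√(2mKE):

For neutron: λ₁ = h/√(2m₁KE) = 3.47 × 10^-13 m
For deuteron: λ₂ = h/√(2m₂KE) = 2.46 × 10^-13 m

Since λ ∝ 1/√m at constant kinetic energy, the lighter particle has the longer wavelength.

The neutron has the longer de Broglie wavelength.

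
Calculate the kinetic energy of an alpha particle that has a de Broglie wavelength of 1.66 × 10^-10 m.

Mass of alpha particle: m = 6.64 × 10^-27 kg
1.20 × 10^-21 J (or 7.49 × 10^-3 eV)

From λ = h/√(2mKE), we solve for KE:

λ² = h²/(2mKE)
KE = h²/(2mλ²)
KE = (6.626 × 10^-34 J·s)² / (2 × 6.64 × 10^-27 kg × (1.66 × 10^-10 m)²)
KE = 1.20 × 10^-21 J
KE = 7.49 × 10^-3 eV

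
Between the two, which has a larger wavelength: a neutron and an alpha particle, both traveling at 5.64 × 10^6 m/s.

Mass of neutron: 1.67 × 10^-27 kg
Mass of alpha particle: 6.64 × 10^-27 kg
The neutron has the longer wavelength.

Using λ = h/(mv), since both particles have the same velocity, the wavelength depends only on mass.

For neutron: λ₁ = h/(m₁v) = 7.03 × 10^-14 m
For alpha particle: λ₂ = h/(m₂v) = 1.77 × 10^-14 m

Since λ ∝ 1/m at constant velocity, the lighter particle has the longer wavelength.

The neutron has the longer de Broglie wavelength.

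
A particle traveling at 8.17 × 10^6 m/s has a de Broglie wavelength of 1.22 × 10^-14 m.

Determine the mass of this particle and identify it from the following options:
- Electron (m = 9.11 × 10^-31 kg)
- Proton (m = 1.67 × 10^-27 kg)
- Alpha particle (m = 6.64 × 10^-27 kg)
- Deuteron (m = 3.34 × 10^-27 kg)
The particle is an alpha particle.

From λ = h/(mv), solve for mass:

m = h/(λv)
m = (6.626 × 10^-34 J·s) / (1.22 × 10^-14 m × 8.17 × 10^6 m/s)
m = 6.65 × 10^-27 kg

Comparing with the listed masses, this is closest to an alpha particle.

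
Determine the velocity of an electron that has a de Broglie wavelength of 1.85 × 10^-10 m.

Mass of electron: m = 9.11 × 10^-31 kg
3.93 × 10^6 m/s

From the de Broglie relation λ = h/(mv), we solve for v:

v = h/(mλ)
v = (6.626 × 10^-34 J·s) / (9.11 × 10^-31 kg × 1.85 × 10^-10 m)
v = 3.93 × 10^6 m/s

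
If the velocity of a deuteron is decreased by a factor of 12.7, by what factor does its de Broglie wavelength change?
The wavelength increases by a factor of 12.7.

From λ = h/(mv), the wavelength is inversely proportional to velocity:

λ ∝ 1/v

If v → v/12.7, then λ → 12.7λ

When velocity is decreased by a factor of 12.7, the wavelength increases by a factor of 12.7.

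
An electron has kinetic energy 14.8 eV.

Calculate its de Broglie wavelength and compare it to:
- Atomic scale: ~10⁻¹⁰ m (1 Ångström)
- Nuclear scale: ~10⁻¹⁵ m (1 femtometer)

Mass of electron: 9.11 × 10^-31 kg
λ = 3.19 × 10^-10 m, which is larger than typical atomic dimensions (~1 Å).

Using λ = h/√(2mKE):

KE = 14.8 eV = 2.371 × 10^-18 J

λ = h/√(2mKE)
λ = (6.626 × 10^-34 J·s) / √(2 × 9.11 × 10^-31 kg × 2.371 × 10^-18 J)
λ = 3.19 × 10^-10 m

Comparison:
- Atomic scale (10⁻¹⁰ m): λ is 3.2× this size
- Nuclear scale (10⁻¹⁵ m): λ is 3.2e+05× this size

The wavelength is larger than typical atomic dimensions (~1 Å).

This wavelength is significant for atomic-scale phenomena like electron diffraction from crystal lattices.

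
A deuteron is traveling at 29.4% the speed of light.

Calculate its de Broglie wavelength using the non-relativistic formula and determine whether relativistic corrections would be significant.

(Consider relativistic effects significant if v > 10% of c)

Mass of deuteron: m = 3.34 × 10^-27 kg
Yes, relativistic corrections are needed.

Using the non-relativistic de Broglie formula λ = h/(mv):

v = 29.4% × c = 8.814 × 10^7 m/s

λ = h/(mv)
λ = (6.626 × 10^-34 J·s) / (3.34 × 10^-27 kg × 8.814 × 10^7 m/s)
λ = 2.25 × 10^-15 m

Since v = 29.4% of c > 10% of c, relativistic corrections ARE significant and the actual wavelength would differ from this non-relativistic estimate.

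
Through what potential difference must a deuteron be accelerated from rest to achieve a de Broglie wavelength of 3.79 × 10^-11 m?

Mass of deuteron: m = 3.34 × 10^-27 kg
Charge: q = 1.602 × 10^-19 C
2.86 × 10^-1 V

From λ = h/√(2mqV), we solve for V:

λ² = h²/(2mqV)
V = h²/(2mqλ²)
V = (6.626 × 10^-34 J·s)² / (2 × 3.34 × 10^-27 kg × 1.602 × 10^-19 C × (3.79 × 10^-11 m)²)
V = 2.86 × 10^-1 V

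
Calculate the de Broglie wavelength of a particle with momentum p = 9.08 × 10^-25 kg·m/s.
7.30 × 10^-10 m

Using the de Broglie relation λ = h/p:

λ = h/p
λ = (6.626 × 10^-34 J·s) / (9.08 × 10^-25 kg·m/s)
λ = 7.30 × 10^-10 m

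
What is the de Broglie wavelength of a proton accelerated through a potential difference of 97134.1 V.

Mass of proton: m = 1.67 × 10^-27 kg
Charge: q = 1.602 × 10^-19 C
9.19 × 10^-14 m

When a particle is accelerated through voltage V, it gains kinetic energy KE = qV.

The de Broglie wavelength is then λ = h/√(2mqV):

λ = h/√(2mqV)
λ = (6.626 × 10^-34 J·s) / √(2 × 1.67 × 10^-27 kg × 1.602 × 10^-19 C × 97134.1 V)
λ = 9.19 × 10^-14 m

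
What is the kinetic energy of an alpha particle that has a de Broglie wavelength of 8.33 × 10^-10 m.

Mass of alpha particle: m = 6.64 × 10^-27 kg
4.76 × 10^-23 J (or 2.97 × 10^-4 eV)

From λ = h/√(2mKE), we solve for KE:

λ² = h²/(2mKE)
KE = h²/(2mλ²)
KE = (6.626 × 10^-34 J·s)² / (2 × 6.64 × 10^-27 kg × (8.33 × 10^-10 m)²)
KE = 4.76 × 10^-23 J
KE = 2.97 × 10^-4 eV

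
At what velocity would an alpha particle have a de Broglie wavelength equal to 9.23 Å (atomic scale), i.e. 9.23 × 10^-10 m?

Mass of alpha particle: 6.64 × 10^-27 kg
1.08 × 10^2 m/s

From λ = h/(mv), solve for v:

v = h/(mλ)
v = (6.626 × 10^-34 J·s) / (6.64 × 10^-27 kg × 9.23 × 10^-10 m)
v = 1.08 × 10^2 m/s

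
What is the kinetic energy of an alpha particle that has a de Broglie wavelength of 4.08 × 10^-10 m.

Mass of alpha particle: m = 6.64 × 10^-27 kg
1.99 × 10^-22 J (or 1.24 × 10^-3 eV)

From λ = h/√(2mKE), we solve for KE:

λ² = h²/(2mKE)
KE = h²/(2mλ²)
KE = (6.626 × 10^-34 J·s)² / (2 × 6.64 × 10^-27 kg × (4.08 × 10^-10 m)²)
KE = 1.99 × 10^-22 J
KE = 1.24 × 10^-3 eV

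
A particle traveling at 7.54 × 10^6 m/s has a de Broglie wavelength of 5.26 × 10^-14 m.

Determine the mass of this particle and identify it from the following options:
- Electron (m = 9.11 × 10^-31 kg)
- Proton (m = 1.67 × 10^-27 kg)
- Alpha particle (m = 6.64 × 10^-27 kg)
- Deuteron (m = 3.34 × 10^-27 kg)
The particle is a proton.

From λ = h/(mv), solve for mass:

m = h/(λv)
m = (6.626 × 10^-34 J·s) / (5.26 × 10^-14 m × 7.54 × 10^6 m/s)
m = 1.67 × 10^-27 kg

Comparing with the listed masses, this is closest to a proton.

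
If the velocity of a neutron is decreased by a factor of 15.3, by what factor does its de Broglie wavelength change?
The wavelength increases by a factor of 15.3.

From λ = h/(mv), the wavelength is inversely proportional to velocity:

λ ∝ 1/v

If v → v/15.3, then λ → 15.3λ

When velocity is decreased by a factor of 15.3, the wavelength increases by a factor of 15.3.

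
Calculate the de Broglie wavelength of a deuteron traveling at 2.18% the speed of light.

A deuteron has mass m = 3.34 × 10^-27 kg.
3.04 × 10^-14 m

Using the de Broglie relation λ = h/(mv):

v = 2.18% × c = 6.535 × 10^6 m/s

λ = h/(mv)
λ = (6.626 × 10^-34 J·s) / (3.34 × 10^-27 kg × 6.535 × 10^6 m/s)
λ = 3.04 × 10^-14 m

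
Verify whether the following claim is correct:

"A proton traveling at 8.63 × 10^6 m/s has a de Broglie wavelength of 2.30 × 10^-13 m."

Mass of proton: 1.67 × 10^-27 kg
False

The claim is incorrect.

Using λ = h/(mv):
λ = (6.626 × 10^-34 J·s) / (1.67 × 10^-27 kg × 8.63 × 10^6 m/s)
λ = 4.60 × 10^-14 m

The actual wavelength differs from the claimed 2.30 × 10^-13 m.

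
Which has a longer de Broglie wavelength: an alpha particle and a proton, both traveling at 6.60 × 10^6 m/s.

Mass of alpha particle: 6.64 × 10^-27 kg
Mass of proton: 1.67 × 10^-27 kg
The proton has the longer wavelength.

Using λ = h/(mv), since both particles have the same velocity, the wavelength depends only on mass.

For alpha particle: λ₁ = h/(m₁v) = 1.51 × 10^-14 m
For proton: λ₂ = h/(m₂v) = 6.01 × 10^-14 m

Since λ ∝ 1/m at constant velocity, the lighter particle has the longer wavelength.

The proton has the longer de Broglie wavelength.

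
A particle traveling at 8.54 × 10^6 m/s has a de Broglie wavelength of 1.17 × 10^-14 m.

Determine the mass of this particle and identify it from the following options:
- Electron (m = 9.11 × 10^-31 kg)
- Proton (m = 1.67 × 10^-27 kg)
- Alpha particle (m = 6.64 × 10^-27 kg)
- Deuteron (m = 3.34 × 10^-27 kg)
The particle is an alpha particle.

From λ = h/(mv), solve for mass:

m = h/(λv)
m = (6.626 × 10^-34 J·s) / (1.17 × 10^-14 m × 8.54 × 10^6 m/s)
m = 6.63 × 10^-27 kg

Comparing with the listed masses, this is closest to an alpha particle.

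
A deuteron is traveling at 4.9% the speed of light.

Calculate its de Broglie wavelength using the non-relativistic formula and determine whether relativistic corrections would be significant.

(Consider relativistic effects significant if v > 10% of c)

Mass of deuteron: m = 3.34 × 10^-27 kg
No, relativistic corrections are not needed.

Using the non-relativistic de Broglie formula λ = h/(mv):

v = 4.9% × c = 1.469 × 10^7 m/s

λ = h/(mv)
λ = (6.626 × 10^-34 J·s) / (3.34 × 10^-27 kg × 1.469 × 10^7 m/s)
λ = 1.35 × 10^-14 m

Since v = 4.9% of c < 10% of c, relativistic corrections are NOT significant and this non-relativistic result is a good approximation.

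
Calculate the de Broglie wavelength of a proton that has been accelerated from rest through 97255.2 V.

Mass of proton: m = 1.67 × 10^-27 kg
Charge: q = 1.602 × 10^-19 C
9.19 × 10^-14 m

When a particle is accelerated through voltage V, it gains kinetic energy KE = qV.

The de Broglie wavelength is then λ = h/√(2mqV):

λ = h/√(2mqV)
λ = (6.626 × 10^-34 J·s) / √(2 × 1.67 × 10^-27 kg × 1.602 × 10^-19 C × 97255.2 V)
λ = 9.19 × 10^-14 m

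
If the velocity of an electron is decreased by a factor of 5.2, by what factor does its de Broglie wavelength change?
The wavelength increases by a factor of 5.2.

From λ = h/(mv), the wavelength is inversely proportional to velocity:

λ ∝ 1/v

If v → v/5.2, then λ → 5.2λ

When velocity is decreased by a factor of 5.2, the wavelength increases by a factor of 5.2.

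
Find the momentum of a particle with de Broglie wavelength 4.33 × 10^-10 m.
1.53 × 10^-24 kg·m/s

From the de Broglie relation λ = h/p, we solve for p:

p = h/λ
p = (6.626 × 10^-34 J·s) / (4.33 × 10^-10 m)
p = 1.53 × 10^-24 kg·m/s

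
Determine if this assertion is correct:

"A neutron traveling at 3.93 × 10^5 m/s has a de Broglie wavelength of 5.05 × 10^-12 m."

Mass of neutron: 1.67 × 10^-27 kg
False

The claim is incorrect.

Using λ = h/(mv):
λ = (6.626 × 10^-34 J·s) / (1.67 × 10^-27 kg × 3.93 × 10^5 m/s)
λ = 1.01 × 10^-12 m

The actual wavelength differs from the claimed 5.05 × 10^-12 m.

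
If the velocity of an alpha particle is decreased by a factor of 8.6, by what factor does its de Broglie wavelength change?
The wavelength increases by a factor of 8.6.

From λ = h/(mv), the wavelength is inversely proportional to velocity:

λ ∝ 1/v

If v → v/8.6, then λ → 8.6λ

When velocity is decreased by a factor of 8.6, the wavelength increases by a factor of 8.6.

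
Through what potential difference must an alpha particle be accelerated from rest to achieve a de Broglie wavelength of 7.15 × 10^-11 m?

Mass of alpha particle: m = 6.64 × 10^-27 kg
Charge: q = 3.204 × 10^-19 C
2.02 × 10^-2 V

From λ = h/√(2mqV), we solve for V:

λ² = h²/(2mqV)
V = h²/(2mqλ²)
V = (6.626 × 10^-34 J·s)² / (2 × 6.64 × 10^-27 kg × 3.204 × 10^-19 C × (7.15 × 10^-11 m)²)
V = 2.02 × 10^-2 V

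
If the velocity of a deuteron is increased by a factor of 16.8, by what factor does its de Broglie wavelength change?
The wavelength decreases by a factor of 16.8.

From λ = h/(mv), the wavelength is inversely proportional to velocity:

λ ∝ 1/v

If v → 16.8v, then λ → λ/16.8

When velocity is increased by a factor of 16.8, the wavelength decreases by a factor of 16.8.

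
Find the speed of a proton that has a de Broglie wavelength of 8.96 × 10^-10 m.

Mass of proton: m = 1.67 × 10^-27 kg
4.43 × 10^2 m/s

From the de Broglie relation λ = h/(mv), we solve for v:

v = h/(mλ)
v = (6.626 × 10^-34 J·s) / (1.67 × 10^-27 kg × 8.96 × 10^-10 m)
v = 4.43 × 10^2 m/s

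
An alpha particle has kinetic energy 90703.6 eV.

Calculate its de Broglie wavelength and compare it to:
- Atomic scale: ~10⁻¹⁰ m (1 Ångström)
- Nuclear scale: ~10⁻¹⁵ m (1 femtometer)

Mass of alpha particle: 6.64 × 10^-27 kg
λ = 4.77 × 10^-14 m, which is between nuclear and atomic scales.

Using λ = h/√(2mKE):

KE = 90703.6 eV = 1.453 × 10^-14 J

λ = h/√(2mKE)
λ = (6.626 × 10^-34 J·s) / √(2 × 6.64 × 10^-27 kg × 1.453 × 10^-14 J)
λ = 4.77 × 10^-14 m

Comparison:
- Atomic scale (10⁻¹⁰ m): λ is 0.00048× this size
- Nuclear scale (10⁻¹⁵ m): λ is 48× this size

The wavelength is between nuclear and atomic scales.

This wavelength is appropriate for probing atomic structure but too large for nuclear physics experiments.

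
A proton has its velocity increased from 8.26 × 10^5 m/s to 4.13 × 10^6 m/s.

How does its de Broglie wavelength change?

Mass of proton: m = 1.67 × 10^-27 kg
The wavelength decreases by a factor of 5.

Using λ = h/(mv):

Initial wavelength: λ₁ = h/(mv₁) = 4.80 × 10^-13 m
Final wavelength: λ₂ = h/(mv₂) = 9.61 × 10^-14 m

Since λ ∝ 1/v, when velocity increases by a factor of 5, the wavelength decreases by a factor of 5.

λ₂/λ₁ = v₁/v₂ = 1/5

The wavelength decreases by a factor of 5.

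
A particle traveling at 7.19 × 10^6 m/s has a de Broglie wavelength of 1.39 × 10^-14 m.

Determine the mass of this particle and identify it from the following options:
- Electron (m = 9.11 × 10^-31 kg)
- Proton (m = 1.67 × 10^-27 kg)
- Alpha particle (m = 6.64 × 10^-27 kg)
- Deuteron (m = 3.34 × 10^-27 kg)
The particle is an alpha particle.

From λ = h/(mv), solve for mass:

m = h/(λv)
m = (6.626 × 10^-34 J·s) / (1.39 × 10^-14 m × 7.19 × 10^6 m/s)
m = 6.63 × 10^-27 kg

Comparing with the listed masses, this is closest to an alpha particle.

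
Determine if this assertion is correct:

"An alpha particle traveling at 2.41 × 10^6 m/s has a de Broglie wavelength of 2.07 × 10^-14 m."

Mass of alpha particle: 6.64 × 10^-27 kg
False

The claim is incorrect.

Using λ = h/(mv):
λ = (6.626 × 10^-34 J·s) / (6.64 × 10^-27 kg × 2.41 × 10^6 m/s)
λ = 4.14 × 10^-14 m

The actual wavelength differs from the claimed 2.07 × 10^-14 m.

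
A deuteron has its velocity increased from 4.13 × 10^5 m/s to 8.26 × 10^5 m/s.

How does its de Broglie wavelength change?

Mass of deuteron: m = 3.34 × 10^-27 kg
The wavelength decreases by a factor of 2.

Using λ = h/(mv):

Initial wavelength: λ₁ = h/(mv₁) = 4.80 × 10^-13 m
Final wavelength: λ₂ = h/(mv₂) = 2.40 × 10^-13 m

Since λ ∝ 1/v, when velocity increases by a factor of 2, the wavelength decreases by a factor of 2.

λ₂/λ₁ = v₁/v₂ = 1/2

The wavelength decreases by a factor of 2.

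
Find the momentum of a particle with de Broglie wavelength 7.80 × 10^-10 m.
8.49 × 10^-25 kg·m/s

From the de Broglie relation λ = h/p, we solve for p:

p = h/λ
p = (6.626 × 10^-34 J·s) / (7.80 × 10^-10 m)
p = 8.49 × 10^-25 kg·m/s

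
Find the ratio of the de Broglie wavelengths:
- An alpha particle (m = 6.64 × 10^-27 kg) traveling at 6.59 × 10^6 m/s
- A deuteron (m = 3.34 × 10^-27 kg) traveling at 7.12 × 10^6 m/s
λ₁/λ₂ = 0.543

Using λ = h/(mv):

λ₁ = h/(m₁v₁) = 1.51 × 10^-14 m
λ₂ = h/(m₂v₂) = 2.79 × 10^-14 m

Ratio λ₁/λ₂ = (m₂v₂)/(m₁v₁)
         = (3.34 × 10^-27 kg × 7.12 × 10^6 m/s) / (6.64 × 10^-27 kg × 6.59 × 10^6 m/s)
         = 0.543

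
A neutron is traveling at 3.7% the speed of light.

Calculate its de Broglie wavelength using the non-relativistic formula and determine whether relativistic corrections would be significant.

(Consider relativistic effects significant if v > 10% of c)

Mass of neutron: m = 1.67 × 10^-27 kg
No, relativistic corrections are not needed.

Using the non-relativistic de Broglie formula λ = h/(mv):

v = 3.7% × c = 1.109 × 10^7 m/s

λ = h/(mv)
λ = (6.626 × 10^-34 J·s) / (1.67 × 10^-27 kg × 1.109 × 10^7 m/s)
λ = 3.58 × 10^-14 m

Since v = 3.7% of c < 10% of c, relativistic corrections are NOT significant and this non-relativistic result is a good approximation.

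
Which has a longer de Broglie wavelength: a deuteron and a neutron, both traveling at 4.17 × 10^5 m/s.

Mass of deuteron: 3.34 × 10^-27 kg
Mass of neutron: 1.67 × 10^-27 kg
The neutron has the longer wavelength.

Using λ = h/(mv), since both particles have the same velocity, the wavelength depends only on mass.

For deuteron: λ₁ = h/(m₁v) = 4.76 × 10^-13 m
For neutron: λ₂ = h/(m₂v) = 9.51 × 10^-13 m

Since λ ∝ 1/m at constant velocity, the lighter particle has the longer wavelength.

The neutron has the longer de Broglie wavelength.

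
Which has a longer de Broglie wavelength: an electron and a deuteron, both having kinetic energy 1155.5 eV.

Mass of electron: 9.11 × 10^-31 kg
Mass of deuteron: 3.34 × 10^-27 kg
The electron has the longer wavelength.

Using λ = h/√(2mKE):

For electron: λ₁ = h/√(2m₁KE) = 3.61 × 10^-11 m
For deuteron: λ₂ = h/√(2m₂KE) = 5.96 × 10^-13 m

Since λ ∝ 1/√m at constant kinetic energy, the lighter particle has the longer wavelength.

The electron has the longer de Broglie wavelength.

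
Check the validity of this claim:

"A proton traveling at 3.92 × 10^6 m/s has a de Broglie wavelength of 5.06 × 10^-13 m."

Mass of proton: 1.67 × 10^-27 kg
False

The claim is incorrect.

Using λ = h/(mv):
λ = (6.626 × 10^-34 J·s) / (1.67 × 10^-27 kg × 3.92 × 10^6 m/s)
λ = 1.01 × 10^-13 m

The actual wavelength differs from the claimed 5.06 × 10^-13 m.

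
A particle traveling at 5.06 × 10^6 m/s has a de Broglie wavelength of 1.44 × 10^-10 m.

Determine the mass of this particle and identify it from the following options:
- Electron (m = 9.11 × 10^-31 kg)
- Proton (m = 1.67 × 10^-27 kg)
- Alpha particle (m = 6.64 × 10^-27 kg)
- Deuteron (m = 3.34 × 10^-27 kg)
The particle is an electron.

From λ = h/(mv), solve for mass:

m = h/(λv)
m = (6.626 × 10^-34 J·s) / (1.44 × 10^-10 m × 5.06 × 10^6 m/s)
m = 9.09 × 10^-31 kg

Comparing with the listed masses, this is closest to an electron.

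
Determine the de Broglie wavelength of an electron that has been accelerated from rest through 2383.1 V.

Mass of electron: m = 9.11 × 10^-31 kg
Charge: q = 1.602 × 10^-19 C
2.51 × 10^-11 m

When a particle is accelerated through voltage V, it gains kinetic energy KE = qV.

The de Broglie wavelength is then λ = h/√(2mqV):

λ = h/√(2mqV)
λ = (6.626 × 10^-34 J·s) / √(2 × 9.11 × 10^-31 kg × 1.602 × 10^-19 C × 2383.1 V)
λ = 2.51 × 10^-11 m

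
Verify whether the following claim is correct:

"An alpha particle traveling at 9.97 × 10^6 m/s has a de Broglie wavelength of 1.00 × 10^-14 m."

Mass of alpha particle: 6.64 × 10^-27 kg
True

The claim is correct.

Using λ = h/(mv):
λ = (6.626 × 10^-34 J·s) / (6.64 × 10^-27 kg × 9.97 × 10^6 m/s)
λ = 1.00 × 10^-14 m

This matches the claimed value.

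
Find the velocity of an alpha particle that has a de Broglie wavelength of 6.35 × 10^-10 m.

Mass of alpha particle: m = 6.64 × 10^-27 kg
1.57 × 10^2 m/s

From the de Broglie relation λ = h/(mv), we solve for v:

v = h/(mλ)
v = (6.626 × 10^-34 J·s) / (6.64 × 10^-27 kg × 6.35 × 10^-10 m)
v = 1.57 × 10^2 m/s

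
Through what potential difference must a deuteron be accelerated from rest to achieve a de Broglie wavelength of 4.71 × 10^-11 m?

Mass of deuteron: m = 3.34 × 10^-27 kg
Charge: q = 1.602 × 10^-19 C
1.85 × 10^-1 V

From λ = h/√(2mqV), we solve for V:

λ² = h²/(2mqV)
V = h²/(2mqλ²)
V = (6.626 × 10^-34 J·s)² / (2 × 3.34 × 10^-27 kg × 1.602 × 10^-19 C × (4.71 × 10^-11 m)²)
V = 1.85 × 10^-1 V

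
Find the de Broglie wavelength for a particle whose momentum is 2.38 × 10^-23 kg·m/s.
2.78 × 10^-11 m

Using the de Broglie relation λ = h/p:

λ = h/p
λ = (6.626 × 10^-34 J·s) / (2.38 × 10^-23 kg·m/s)
λ = 2.78 × 10^-11 m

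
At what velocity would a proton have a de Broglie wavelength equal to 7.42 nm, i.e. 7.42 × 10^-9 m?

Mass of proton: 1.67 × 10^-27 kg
5.35 × 10^1 m/s

From λ = h/(mv), solve for v:

v = h/(mλ)
v = (6.626 × 10^-34 J·s) / (1.67 × 10^-27 kg × 7.42 × 10^-9 m)
v = 5.35 × 10^1 m/s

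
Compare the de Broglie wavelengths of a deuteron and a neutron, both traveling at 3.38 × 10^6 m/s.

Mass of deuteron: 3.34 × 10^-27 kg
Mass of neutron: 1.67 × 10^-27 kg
The neutron has the longer wavelength.

Using λ = h/(mv), since both particles have the same velocity, the wavelength depends only on mass.

For deuteron: λ₁ = h/(m₁v) = 5.87 × 10^-14 m
For neutron: λ₂ = h/(m₂v) = 1.17 × 10^-13 m

Since λ ∝ 1/m at constant velocity, the lighter particle has the longer wavelength.

The neutron has the longer de Broglie wavelength.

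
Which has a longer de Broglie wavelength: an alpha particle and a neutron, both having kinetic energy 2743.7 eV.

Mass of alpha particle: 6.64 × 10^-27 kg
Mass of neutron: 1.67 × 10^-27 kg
The neutron has the longer wavelength.

Using λ = h/√(2mKE):

For alpha particle: λ₁ = h/√(2m₁KE) = 2.74 × 10^-13 m
For neutron: λ₂ = h/√(2m₂KE) = 5.47 × 10^-13 m

Since λ ∝ 1/√m at constant kinetic energy, the lighter particle has the longer wavelength.

The neutron has the longer de Broglie wavelength.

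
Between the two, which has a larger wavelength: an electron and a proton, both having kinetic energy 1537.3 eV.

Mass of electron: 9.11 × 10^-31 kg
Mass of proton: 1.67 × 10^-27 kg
The electron has the longer wavelength.

Using λ = h/√(2mKE):

For electron: λ₁ = h/√(2m₁KE) = 3.13 × 10^-11 m
For proton: λ₂ = h/√(2m₂KE) = 7.31 × 10^-13 m

Since λ ∝ 1/√m at constant kinetic energy, the lighter particle has the longer wavelength.

The electron has the longer de Broglie wavelength.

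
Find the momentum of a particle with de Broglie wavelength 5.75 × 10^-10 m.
1.15 × 10^-24 kg·m/s

From the de Broglie relation λ = h/p, we solve for p:

p = h/λ
p = (6.626 × 10^-34 J·s) / (5.75 × 10^-10 m)
p = 1.15 × 10^-24 kg·m/s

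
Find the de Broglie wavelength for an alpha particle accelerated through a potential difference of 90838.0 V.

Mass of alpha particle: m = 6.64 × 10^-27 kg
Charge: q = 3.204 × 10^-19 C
3.37 × 10^-14 m

When a particle is accelerated through voltage V, it gains kinetic energy KE = qV.

The de Broglie wavelength is then λ = h/√(2mqV):

λ = h/√(2mqV)
λ = (6.626 × 10^-34 J·s) / √(2 × 6.64 × 10^-27 kg × 3.204 × 10^-19 C × 90838.0 V)
λ = 3.37 × 10^-14 m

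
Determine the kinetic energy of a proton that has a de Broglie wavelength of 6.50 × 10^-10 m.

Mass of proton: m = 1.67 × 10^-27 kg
3.11 × 10^-22 J (or 1.94 × 10^-3 eV)

From λ = h/√(2mKE), we solve for KE:

λ² = h²/(2mKE)
KE = h²/(2mλ²)
KE = (6.626 × 10^-34 J·s)² / (2 × 1.67 × 10^-27 kg × (6.50 × 10^-10 m)²)
KE = 3.11 × 10^-22 J
KE = 1.94 × 10^-3 eV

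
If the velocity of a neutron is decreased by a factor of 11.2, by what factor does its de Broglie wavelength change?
The wavelength increases by a factor of 11.2.

From λ = h/(mv), the wavelength is inversely proportional to velocity:

λ ∝ 1/v

If v → v/11.2, then λ → 11.2λ

When velocity is decreased by a factor of 11.2, the wavelength increases by a factor of 11.2.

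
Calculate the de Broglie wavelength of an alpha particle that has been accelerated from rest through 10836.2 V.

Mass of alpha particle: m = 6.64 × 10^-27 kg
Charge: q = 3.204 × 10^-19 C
9.76 × 10^-14 m

When a particle is accelerated through voltage V, it gains kinetic energy KE = qV.

The de Broglie wavelength is then λ = h/√(2mqV):

λ = h/√(2mqV)
λ = (6.626 × 10^-34 J·s) / √(2 × 6.64 × 10^-27 kg × 3.204 × 10^-19 C × 10836.2 V)
λ = 9.76 × 10^-14 m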